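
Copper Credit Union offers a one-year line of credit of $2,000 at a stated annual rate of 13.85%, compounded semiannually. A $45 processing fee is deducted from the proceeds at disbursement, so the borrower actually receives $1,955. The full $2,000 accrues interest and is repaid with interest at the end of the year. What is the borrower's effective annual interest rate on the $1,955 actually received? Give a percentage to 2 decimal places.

16.96%

Amount owed after one year: 2,000 × (1 + 0.1385/2)^2 = 2,000 × 1.143296 = $2,286.59.
Effective rate on net proceeds: 2,286.59 / 1,955 − 1 = 0.169612 = 16.96%.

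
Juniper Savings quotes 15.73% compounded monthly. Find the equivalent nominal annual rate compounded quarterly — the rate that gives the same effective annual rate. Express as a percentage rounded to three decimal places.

EAR = (1 + 0.1573/12)^12 − 1 = 0.169151.
Solve (1 + r/4)^4 = 1.169151: r/4 = 1.169151^(1/4) − 1 = 0.039843, so r = 0.159371 = 15.937%.

15.937%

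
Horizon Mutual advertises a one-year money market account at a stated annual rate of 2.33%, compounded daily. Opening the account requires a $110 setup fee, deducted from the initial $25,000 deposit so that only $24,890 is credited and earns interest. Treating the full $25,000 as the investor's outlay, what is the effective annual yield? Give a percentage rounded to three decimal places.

Value after one year: 24,890 × (1 + 0.0233/365)^365 = 24,890 × 1.023573 = $25,476.73.
Effective yield on the $25,000 outlay: 25,476.73 / 25,000 − 1 = 0.019069 = 1.907%.

1.907%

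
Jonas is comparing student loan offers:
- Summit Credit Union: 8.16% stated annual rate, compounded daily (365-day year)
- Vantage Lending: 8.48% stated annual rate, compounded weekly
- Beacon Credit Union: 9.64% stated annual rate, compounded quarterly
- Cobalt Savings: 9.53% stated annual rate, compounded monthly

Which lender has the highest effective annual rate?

Beacon Credit Union

Summit Credit Union: (1 + 0.0816/365)^365 − 1 = 8.501%
Vantage Lending: (1 + 0.0848/52)^52 − 1 = 8.842%
Beacon Credit Union: (1 + 0.0964/4)^4 − 1 = 9.994%
Cobalt Savings: (1 + 0.0953/12)^12 − 1 = 9.957%
The highest effective annual rate is Beacon Credit Union at 9.994%.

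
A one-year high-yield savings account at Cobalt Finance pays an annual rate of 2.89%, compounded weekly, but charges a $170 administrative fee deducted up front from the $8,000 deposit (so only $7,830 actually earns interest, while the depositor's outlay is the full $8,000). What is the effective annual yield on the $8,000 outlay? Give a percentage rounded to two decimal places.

Value after one year: 7,830 × (1 + 0.0289/52)^52 = 7,830 × 1.029313 = $8,059.52.
Effective yield on the $8,000 outlay: 8,059.52 / 8,000 − 1 = 0.007440 = 0.74%.

0.74%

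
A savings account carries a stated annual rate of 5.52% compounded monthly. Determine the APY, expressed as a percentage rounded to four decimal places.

5.6618%

EAR = (1 + 0.0552/12)^12 − 1.
= 1.056618 − 1 = 5.6618%.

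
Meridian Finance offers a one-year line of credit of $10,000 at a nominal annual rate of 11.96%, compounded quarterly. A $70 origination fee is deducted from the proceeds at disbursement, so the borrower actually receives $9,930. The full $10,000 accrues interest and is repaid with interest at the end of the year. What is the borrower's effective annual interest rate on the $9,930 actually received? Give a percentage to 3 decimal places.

Amount owed after one year: 10,000 × (1 + 0.1196/4)^4 = 10,000 × 1.125072 = $11,250.72.
Effective rate on net proceeds: 11,250.72 / 9,930 − 1 = 0.133003 = 13.300%.

13.300%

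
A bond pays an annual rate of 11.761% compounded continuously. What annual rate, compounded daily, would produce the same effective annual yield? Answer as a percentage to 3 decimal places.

11.763%

EAR under continuous compounding: e^0.11761 − 1 = 0.124805.
Solve (1 + r/365)^365 = 1.124805: r/365 = 1.124805^(1/365) − 1 = 0.000322, so r = 0.117629 = 11.763%.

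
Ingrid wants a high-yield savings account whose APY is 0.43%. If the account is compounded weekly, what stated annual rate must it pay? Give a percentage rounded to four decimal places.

(1 + r/52)^52 − 1 = 0.0043, so 1 + r/52 = 1.0043^(1/52).
r/52 = 0.000083, so r = 0.004291 = 0.4291%.

0.4291%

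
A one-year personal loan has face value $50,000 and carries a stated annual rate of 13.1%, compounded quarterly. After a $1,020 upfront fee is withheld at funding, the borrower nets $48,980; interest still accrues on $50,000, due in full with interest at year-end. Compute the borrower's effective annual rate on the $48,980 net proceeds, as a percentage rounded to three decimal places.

16.127%

Amount owed after one year: 50,000 × (1 + 0.131/4)^4 = 50,000 × 1.137577 = $56,878.85.
Effective rate on net proceeds: 56,878.85 / 48,980 − 1 = 0.161267 = 16.127%.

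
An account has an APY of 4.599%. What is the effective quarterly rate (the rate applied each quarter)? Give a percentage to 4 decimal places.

1.1304%

The per-quarter rate i satisfies (1 + i)^4 = 1 + 0.04599.
i = 1.04599^(1/4) − 1 = 0.0113044 = 1.1304%.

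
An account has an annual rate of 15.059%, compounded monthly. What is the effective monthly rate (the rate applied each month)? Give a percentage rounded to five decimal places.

With a nominal annual rate compounded monthly, the periodic rate is the nominal rate divided by 12.
i = 0.15059 / 12 = 0.0125492 = 1.25492%.

1.25492%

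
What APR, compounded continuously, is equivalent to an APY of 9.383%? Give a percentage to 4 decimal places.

Continuous: nominal r satisfies e^r − 1 = 0.09383.
r = ln(1 + 0.09383) = ln(1.09383) = 0.089685 = 8.9685%.

8.9685%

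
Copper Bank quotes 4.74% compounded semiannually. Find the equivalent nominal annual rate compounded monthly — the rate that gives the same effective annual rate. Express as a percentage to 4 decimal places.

EAR = (1 + 0.0474/2)^2 − 1 = 0.047962.
Solve (1 + r/12)^12 = 1.047962: r/12 = 1.047962^(1/12) − 1 = 0.003912, so r = 0.046939 = 4.6939%.

4.6939%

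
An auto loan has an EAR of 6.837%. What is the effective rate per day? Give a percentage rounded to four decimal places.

The per-day rate i satisfies (1 + i)^365 = 1 + 0.06837.
i = 1.06837^(1/365) − 1 = 0.0001812 = 0.0181%.

0.0181%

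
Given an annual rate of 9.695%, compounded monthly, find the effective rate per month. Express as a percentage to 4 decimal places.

0.8079%

With a nominal annual rate compounded monthly, the periodic rate is the nominal rate divided by 12.
i = 0.09695 / 12 = 0.0080792 = 0.8079%.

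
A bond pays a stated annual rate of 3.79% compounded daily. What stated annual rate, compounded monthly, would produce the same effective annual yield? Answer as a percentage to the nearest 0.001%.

3.796%

EAR = (1 + 0.0379/365)^365 − 1 = 0.038625.
Solve (1 + r/12)^12 = 1.038625: r/12 = 1.038625^(1/12) − 1 = 0.003163, so r = 0.037958 = 3.796%.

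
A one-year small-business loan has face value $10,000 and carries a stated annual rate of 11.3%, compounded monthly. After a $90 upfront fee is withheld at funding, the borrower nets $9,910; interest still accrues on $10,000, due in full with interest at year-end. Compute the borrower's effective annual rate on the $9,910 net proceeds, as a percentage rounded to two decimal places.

Amount owed after one year: 10,000 × (1 + 0.113/12)^12 = 10,000 × 1.119040 = $11,190.40.
Effective rate on net proceeds: 11,190.40 / 9,910 − 1 = 0.129203 = 12.92%.

12.92%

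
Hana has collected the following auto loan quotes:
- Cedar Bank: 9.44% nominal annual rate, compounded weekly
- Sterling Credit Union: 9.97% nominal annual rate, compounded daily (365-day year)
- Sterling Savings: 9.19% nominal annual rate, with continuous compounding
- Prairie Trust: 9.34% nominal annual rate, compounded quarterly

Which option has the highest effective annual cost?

Sterling Credit Union

Cedar Bank: (1 + 0.0944/52)^52 − 1 = 9.891%
Sterling Credit Union: (1 + 0.0997/365)^365 − 1 = 10.482%
Sterling Savings: e^0.0919 − 1 = 9.626%
Prairie Trust: (1 + 0.0934/4)^4 − 1 = 9.672%
The highest effective annual rate is Sterling Credit Union at 10.482%.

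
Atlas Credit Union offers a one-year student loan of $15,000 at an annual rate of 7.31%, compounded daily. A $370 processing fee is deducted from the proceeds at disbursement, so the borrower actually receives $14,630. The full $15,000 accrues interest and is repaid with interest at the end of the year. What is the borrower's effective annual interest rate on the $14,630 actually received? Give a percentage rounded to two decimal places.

10.30%

Amount owed after one year: 15,000 × (1 + 0.0731/365)^365 = 15,000 × 1.075830 = $16,137.45.
Effective rate on net proceeds: 16,137.45 / 14,630 − 1 = 0.103039 = 10.30%.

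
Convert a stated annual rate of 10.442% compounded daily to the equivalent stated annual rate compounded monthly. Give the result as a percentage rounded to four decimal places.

10.4861%

EAR = (1 + 0.10442/365)^365 − 1 = 0.110050.
Solve (1 + r/12)^12 = 1.110050: r/12 = 1.110050^(1/12) − 1 = 0.008738, so r = 0.104861 = 10.4861%.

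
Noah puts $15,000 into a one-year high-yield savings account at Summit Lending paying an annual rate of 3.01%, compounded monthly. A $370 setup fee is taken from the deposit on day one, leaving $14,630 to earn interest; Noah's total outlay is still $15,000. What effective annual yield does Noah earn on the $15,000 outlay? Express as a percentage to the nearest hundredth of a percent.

0.51%

Value after one year: 14,630 × (1 + 0.0301/12)^12 = 14,630 × 1.030519 = $15,076.49.
Effective yield on the $15,000 outlay: 15,076.49 / 15,000 − 1 = 0.005099 = 0.51%.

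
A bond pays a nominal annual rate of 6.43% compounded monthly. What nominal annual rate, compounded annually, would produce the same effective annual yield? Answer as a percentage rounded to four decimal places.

6.6229%

EAR = (1 + 0.0643/12)^12 − 1 = 0.066229.
Compounded annually, the equivalent nominal rate is the EAR itself: 6.6229%.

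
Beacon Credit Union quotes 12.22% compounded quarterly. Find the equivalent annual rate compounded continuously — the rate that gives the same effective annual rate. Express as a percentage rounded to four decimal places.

EAR = (1 + 0.1222/4)^4 − 1 = 0.127915.
Equivalent continuous rate: r = ln(1 + 0.127915) = 0.120371 = 12.0371%.

12.0371%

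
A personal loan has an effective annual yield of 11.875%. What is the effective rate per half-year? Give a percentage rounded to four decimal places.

5.7710%

The per-half-year rate i satisfies (1 + i)^2 = 1 + 0.11875.
i = 1.11875^(1/2) − 1 = 0.0577098 = 5.7710%.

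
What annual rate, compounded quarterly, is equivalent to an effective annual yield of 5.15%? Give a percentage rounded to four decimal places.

(1 + r/4)^4 − 1 = 0.0515, so 1 + r/4 = 1.0515^(1/4).
r/4 = 0.012634, so r = 0.050534 = 5.0534%.

5.0534%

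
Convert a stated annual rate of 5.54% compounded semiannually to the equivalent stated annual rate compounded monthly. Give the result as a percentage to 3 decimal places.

EAR = (1 + 0.0554/2)^2 − 1 = 0.056167.
Solve (1 + r/12)^12 = 1.056167: r/12 = 1.056167^(1/12) − 1 = 0.004564, so r = 0.054771 = 5.477%.

5.477%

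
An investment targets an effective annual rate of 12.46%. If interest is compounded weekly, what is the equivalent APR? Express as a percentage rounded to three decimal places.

(1 + r/52)^52 − 1 = 0.1246, so 1 + r/52 = 1.1246^(1/52).
r/52 = 0.002261, so r = 0.117560 = 11.756%.

11.756%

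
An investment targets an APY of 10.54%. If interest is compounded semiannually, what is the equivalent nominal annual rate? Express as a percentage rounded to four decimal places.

10.2760%

(1 + r/2)^2 − 1 = 0.1054, so 1 + r/2 = 1.1054^(1/2).
r/2 = 0.051380, so r = 0.102760 = 10.2760%.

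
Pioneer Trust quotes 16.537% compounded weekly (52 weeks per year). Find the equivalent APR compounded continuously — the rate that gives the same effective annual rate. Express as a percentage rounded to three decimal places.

EAR = (1 + 0.16537/52)^52 − 1 = 0.179520.
Equivalent continuous rate: r = ln(1 + 0.179520) = 0.165108 = 16.511%.

16.511%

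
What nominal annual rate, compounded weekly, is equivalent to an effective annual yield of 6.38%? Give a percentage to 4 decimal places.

6.1884%

(1 + r/52)^52 − 1 = 0.0638, so 1 + r/52 = 1.0638^(1/52).
r/52 = 0.001190, so r = 0.061884 = 6.1884%.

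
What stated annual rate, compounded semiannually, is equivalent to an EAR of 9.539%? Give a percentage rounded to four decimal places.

9.3218%

(1 + r/2)^2 − 1 = 0.09539, so 1 + r/2 = 1.09539^(1/2).
r/2 = 0.046609, so r = 0.093218 = 9.3218%.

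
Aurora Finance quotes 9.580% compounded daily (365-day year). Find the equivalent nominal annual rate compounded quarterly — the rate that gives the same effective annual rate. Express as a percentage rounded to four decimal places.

EAR = (1 + 0.09580/365)^365 − 1 = 0.100525.
Solve (1 + r/4)^4 = 1.100525: r/4 = 1.100525^(1/4) − 1 = 0.024236, so r = 0.096944 = 9.6944%.

9.6944%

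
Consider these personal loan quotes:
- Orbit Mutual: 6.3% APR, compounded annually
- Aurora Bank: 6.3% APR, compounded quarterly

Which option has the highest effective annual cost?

Aurora Bank

Orbit Mutual: compounded annually, EAR = 6.300%
Aurora Bank: (1 + 0.063/4)^4 − 1 = 6.450%
The highest effective annual rate is Aurora Bank at 6.450%.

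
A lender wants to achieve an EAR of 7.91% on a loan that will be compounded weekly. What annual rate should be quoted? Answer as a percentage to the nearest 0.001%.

(1 + r/52)^52 − 1 = 0.0791, so 1 + r/52 = 1.0791^(1/52).
r/52 = 0.001465, so r = 0.076183 = 7.618%.

7.618%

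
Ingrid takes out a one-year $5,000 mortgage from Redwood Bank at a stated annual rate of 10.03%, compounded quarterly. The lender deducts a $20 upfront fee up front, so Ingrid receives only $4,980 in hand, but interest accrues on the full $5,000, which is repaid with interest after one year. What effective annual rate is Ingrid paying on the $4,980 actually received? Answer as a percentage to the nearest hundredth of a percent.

10.86%

Amount owed after one year: 5,000 × (1 + 0.1003/4)^4 = 5,000 × 1.104136 = $5,520.68.
Effective rate on net proceeds: 5,520.68 / 4,980 − 1 = 0.108570 = 10.86%.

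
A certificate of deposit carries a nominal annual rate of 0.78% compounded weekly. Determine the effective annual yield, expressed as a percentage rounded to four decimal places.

EAR = (1 + 0.0078/52)^52 − 1.
= (1 + 0.000150)^52 − 1 = 1.007830 − 1 = 0.7830%.

0.7830%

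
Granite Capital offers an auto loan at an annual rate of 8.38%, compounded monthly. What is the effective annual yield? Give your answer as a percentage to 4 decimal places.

8.7095%

EAR = (1 + 0.0838/12)^12 − 1.
= (1 + 0.006983)^12 − 1 = 1.087095 − 1 = 8.7095%.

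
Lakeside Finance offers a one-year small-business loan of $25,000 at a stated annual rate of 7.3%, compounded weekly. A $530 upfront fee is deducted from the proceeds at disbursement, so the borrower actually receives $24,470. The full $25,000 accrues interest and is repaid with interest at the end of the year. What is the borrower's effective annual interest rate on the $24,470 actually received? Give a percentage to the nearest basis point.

9.90%

Amount owed after one year: 25,000 × (1 + 0.073/52)^52 = 25,000 × 1.075675 = $26,891.89.
Effective rate on net proceeds: 26,891.89 / 24,470 − 1 = 0.098974 = 9.90%.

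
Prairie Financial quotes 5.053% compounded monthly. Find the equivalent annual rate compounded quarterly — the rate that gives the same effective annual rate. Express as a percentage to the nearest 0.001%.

EAR = (1 + 0.05053/12)^12 − 1 = 0.051717.
Solve (1 + r/4)^4 = 1.051717: r/4 = 1.051717^(1/4) − 1 = 0.012686, so r = 0.050743 = 5.074%.

5.074%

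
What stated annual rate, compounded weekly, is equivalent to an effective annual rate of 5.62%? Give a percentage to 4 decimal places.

(1 + r/52)^52 − 1 = 0.0562, so 1 + r/52 = 1.0562^(1/52).
r/52 = 0.001052, so r = 0.054706 = 5.4706%.

5.4706%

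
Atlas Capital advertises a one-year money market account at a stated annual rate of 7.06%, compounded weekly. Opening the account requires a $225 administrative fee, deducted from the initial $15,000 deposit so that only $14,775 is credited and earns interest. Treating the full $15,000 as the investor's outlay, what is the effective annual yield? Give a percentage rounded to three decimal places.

5.700%

Value after one year: 14,775 × (1 + 0.0706/52)^52 = 14,775 × 1.073100 = $15,855.06.
Effective yield on the $15,000 outlay: 15,855.06 / 15,000 − 1 = 0.057004 = 5.700%.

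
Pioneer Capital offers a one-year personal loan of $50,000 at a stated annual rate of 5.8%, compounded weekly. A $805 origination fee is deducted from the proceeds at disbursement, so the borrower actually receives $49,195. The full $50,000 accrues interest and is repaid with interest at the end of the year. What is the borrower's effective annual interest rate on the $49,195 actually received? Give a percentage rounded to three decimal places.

7.702%

Amount owed after one year: 50,000 × (1 + 0.058/52)^52 = 50,000 × 1.059681 = $52,984.04.
Effective rate on net proceeds: 52,984.04 / 49,195 − 1 = 0.077021 = 7.702%.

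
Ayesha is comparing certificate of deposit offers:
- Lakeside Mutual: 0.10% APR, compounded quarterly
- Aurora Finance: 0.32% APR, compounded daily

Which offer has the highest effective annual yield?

Lakeside Mutual: (1 + 0.0010/4)^4 − 1 = 0.100%
Aurora Finance: (1 + 0.0032/365)^365 − 1 = 0.321%
The highest effective annual rate is Aurora Finance at 0.321%.

Aurora Finance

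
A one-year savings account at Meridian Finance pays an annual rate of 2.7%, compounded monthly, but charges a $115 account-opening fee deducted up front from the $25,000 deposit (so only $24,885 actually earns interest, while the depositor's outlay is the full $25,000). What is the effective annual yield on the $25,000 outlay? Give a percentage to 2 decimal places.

Value after one year: 24,885 × (1 + 0.027/12)^12 = 24,885 × 1.027337 = $25,565.27.
Effective yield on the $25,000 outlay: 25,565.27 / 25,000 − 1 = 0.022611 = 2.26%.

2.26%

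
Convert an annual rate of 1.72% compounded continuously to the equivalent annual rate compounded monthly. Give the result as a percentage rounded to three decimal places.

EAR under continuous compounding: e^0.0172 − 1 = 0.017349.
Solve (1 + r/12)^12 = 1.017349: r/12 = 1.017349^(1/12) − 1 = 0.001434, so r = 0.017212 = 1.721%.

1.721%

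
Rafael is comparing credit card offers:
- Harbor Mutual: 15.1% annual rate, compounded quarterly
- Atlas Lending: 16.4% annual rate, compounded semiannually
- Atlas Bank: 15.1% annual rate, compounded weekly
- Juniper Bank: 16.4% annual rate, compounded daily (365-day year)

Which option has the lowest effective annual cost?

Harbor Mutual

Harbor Mutual: (1 + 0.151/4)^4 − 1 = 15.977%
Atlas Lending: (1 + 0.164/2)^2 − 1 = 17.072%
Atlas Bank: (1 + 0.151/52)^52 − 1 = 16.274%
Juniper Bank: (1 + 0.164/365)^365 − 1 = 17.817%
The lowest effective annual rate is Harbor Mutual at 15.977%.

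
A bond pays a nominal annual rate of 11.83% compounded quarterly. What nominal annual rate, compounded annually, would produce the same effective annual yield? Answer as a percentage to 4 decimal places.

12.3652%

EAR = (1 + 0.1183/4)^4 − 1 = 0.123652.
Compounded annually, the equivalent nominal rate is the EAR itself: 12.3652%.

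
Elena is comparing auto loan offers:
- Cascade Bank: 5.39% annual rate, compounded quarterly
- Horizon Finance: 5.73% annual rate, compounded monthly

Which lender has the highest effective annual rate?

Cascade Bank: (1 + 0.0539/4)^4 − 1 = 5.500%
Horizon Finance: (1 + 0.0573/12)^12 − 1 = 5.883%
The highest effective annual rate is Horizon Finance at 5.883%.

Horizon Finance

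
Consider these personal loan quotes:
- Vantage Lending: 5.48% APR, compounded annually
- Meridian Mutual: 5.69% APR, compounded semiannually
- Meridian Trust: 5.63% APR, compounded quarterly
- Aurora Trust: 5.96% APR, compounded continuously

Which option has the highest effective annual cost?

Aurora Trust

Vantage Lending: compounded annually, EAR = 5.480%
Meridian Mutual: (1 + 0.0569/2)^2 − 1 = 5.771%
Meridian Trust: (1 + 0.0563/4)^4 − 1 = 5.750%
Aurora Trust: e^0.0596 − 1 = 6.141%
The highest effective annual rate is Aurora Trust at 6.141%.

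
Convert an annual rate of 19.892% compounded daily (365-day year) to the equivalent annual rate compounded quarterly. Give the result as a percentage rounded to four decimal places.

20.3892%

EAR = (1 + 0.19892/365)^365 − 1 = 0.220018.
Solve (1 + r/4)^4 = 1.220018: r/4 = 1.220018^(1/4) − 1 = 0.050973, so r = 0.203892 = 20.3892%.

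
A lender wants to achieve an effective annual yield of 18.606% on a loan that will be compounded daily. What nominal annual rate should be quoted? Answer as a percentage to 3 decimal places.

(1 + r/365)^365 − 1 = 0.18606, so 1 + r/365 = 1.18606^(1/365).
r/365 = 0.000468, so r = 0.170677 = 17.068%.

17.068%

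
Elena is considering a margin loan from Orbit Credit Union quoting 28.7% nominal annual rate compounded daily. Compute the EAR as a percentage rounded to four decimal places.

33.2274%

EAR = (1 + 0.287/365)^365 − 1.
= (1 + 0.000786)^365 − 1 = 1.332274 − 1 = 33.2274%.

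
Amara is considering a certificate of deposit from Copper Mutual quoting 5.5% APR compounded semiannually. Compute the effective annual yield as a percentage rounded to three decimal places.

5.576%

EAR = (1 + 0.055/2)^2 − 1.
= (1 + 0.027500)^2 − 1 = 1.055756 − 1 = 5.576%.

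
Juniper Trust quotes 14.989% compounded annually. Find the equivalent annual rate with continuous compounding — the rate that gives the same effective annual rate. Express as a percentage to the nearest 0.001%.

13.967%

Compounded annually, EAR = nominal = 0.149890.
Equivalent continuous rate: r = ln(1 + 0.149890) = 0.139666 = 13.967%.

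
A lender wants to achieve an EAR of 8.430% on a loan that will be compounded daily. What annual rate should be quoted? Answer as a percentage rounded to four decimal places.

8.0944%

(1 + r/365)^365 − 1 = 0.08430, so 1 + r/365 = 1.08430^(1/365).
r/365 = 0.000222, so r = 0.080944 = 8.0944%.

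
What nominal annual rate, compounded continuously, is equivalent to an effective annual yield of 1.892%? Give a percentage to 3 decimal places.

1.874%

Continuous: nominal r satisfies e^r − 1 = 0.01892.
r = ln(1 + 0.01892) = ln(1.01892) = 0.018743 = 1.874%.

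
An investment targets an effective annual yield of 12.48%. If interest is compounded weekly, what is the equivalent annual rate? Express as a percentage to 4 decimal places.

(1 + r/52)^52 − 1 = 0.1248, so 1 + r/52 = 1.1248^(1/52).
r/52 = 0.002264, so r = 0.117738 = 11.7738%.

11.7738%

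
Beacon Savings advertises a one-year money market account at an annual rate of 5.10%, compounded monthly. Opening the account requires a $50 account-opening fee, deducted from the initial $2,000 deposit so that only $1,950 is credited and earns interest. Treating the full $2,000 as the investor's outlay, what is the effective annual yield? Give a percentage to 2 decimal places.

2.59%

Value after one year: 1,950 × (1 + 0.0510/12)^12 = 1,950 × 1.052209 = $2,051.81.
Effective yield on the $2,000 outlay: 2,051.81 / 2,000 − 1 = 0.025904 = 2.59%.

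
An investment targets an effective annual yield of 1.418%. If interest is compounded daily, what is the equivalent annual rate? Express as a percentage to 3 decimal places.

(1 + r/365)^365 − 1 = 0.01418, so 1 + r/365 = 1.01418^(1/365).
r/365 = 0.000039, so r = 0.014081 = 1.408%.

1.408%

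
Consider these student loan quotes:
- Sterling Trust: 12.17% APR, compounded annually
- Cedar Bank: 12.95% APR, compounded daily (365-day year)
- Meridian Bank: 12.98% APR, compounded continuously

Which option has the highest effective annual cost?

Sterling Trust: compounded annually, EAR = 12.170%
Cedar Bank: (1 + 0.1295/365)^365 − 1 = 13.823%
Meridian Bank: e^0.1298 − 1 = 13.860%
The highest effective annual rate is Meridian Bank at 13.860%.

Meridian Bank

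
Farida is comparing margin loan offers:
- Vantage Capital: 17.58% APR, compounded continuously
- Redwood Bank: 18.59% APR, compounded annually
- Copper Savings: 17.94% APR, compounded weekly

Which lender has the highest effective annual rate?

Vantage Capital: e^0.1758 − 1 = 19.220%
Redwood Bank: compounded annually, EAR = 18.590%
Copper Savings: (1 + 0.1794/52)^52 − 1 = 19.613%
The highest effective annual rate is Copper Savings at 19.613%.

Copper Savings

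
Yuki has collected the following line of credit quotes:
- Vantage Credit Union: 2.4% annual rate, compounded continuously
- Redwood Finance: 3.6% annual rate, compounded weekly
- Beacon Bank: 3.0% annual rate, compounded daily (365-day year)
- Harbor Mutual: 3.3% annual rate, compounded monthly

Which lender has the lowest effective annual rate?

Vantage Credit Union

Vantage Credit Union: e^0.024 − 1 = 2.429%
Redwood Finance: (1 + 0.036/52)^52 − 1 = 3.664%
Beacon Bank: (1 + 0.030/365)^365 − 1 = 3.045%
Harbor Mutual: (1 + 0.033/12)^12 − 1 = 3.350%
The lowest effective annual rate is Vantage Credit Union at 2.429%.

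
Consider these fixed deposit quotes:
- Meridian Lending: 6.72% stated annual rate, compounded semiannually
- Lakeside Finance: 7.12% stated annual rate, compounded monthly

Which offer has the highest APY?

Lakeside Finance

Meridian Lending: (1 + 0.0672/2)^2 − 1 = 6.833%
Lakeside Finance: (1 + 0.0712/12)^12 − 1 = 7.357%
The highest effective annual rate is Lakeside Finance at 7.357%.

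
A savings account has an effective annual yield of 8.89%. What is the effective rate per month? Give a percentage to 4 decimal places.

The per-month rate i satisfies (1 + i)^12 = 1 + 0.0889.
i = 1.0889^(1/12) − 1 = 0.0071226 = 0.7123%.

0.7123%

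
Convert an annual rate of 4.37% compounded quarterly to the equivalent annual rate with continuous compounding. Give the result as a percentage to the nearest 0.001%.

EAR = (1 + 0.0437/4)^4 − 1 = 0.044421.
Equivalent continuous rate: r = ln(1 + 0.044421) = 0.043463 = 4.346%.

4.346%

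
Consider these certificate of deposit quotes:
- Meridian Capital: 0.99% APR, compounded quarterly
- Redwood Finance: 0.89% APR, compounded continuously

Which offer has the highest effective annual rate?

Meridian Capital: (1 + 0.0099/4)^4 − 1 = 0.994%
Redwood Finance: e^0.0089 − 1 = 0.894%
The highest effective annual rate is Meridian Capital at 0.994%.

Meridian Capital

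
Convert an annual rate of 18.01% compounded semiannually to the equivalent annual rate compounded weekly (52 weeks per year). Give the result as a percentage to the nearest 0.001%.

17.273%

EAR = (1 + 0.1801/2)^2 − 1 = 0.188209.
Solve (1 + r/52)^52 = 1.188209: r/52 = 1.188209^(1/52) − 1 = 0.003322, so r = 0.172733 = 17.273%.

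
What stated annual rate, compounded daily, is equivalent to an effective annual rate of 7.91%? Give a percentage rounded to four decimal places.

(1 + r/365)^365 − 1 = 0.0791, so 1 + r/365 = 1.0791^(1/365).
r/365 = 0.000209, so r = 0.076135 = 7.6135%.

7.6135%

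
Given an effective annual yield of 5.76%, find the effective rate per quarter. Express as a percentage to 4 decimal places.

1.4099%

The per-quarter rate i satisfies (1 + i)^4 = 1 + 0.0576.
i = 1.0576^(1/4) − 1 = 0.0140990 = 1.4099%.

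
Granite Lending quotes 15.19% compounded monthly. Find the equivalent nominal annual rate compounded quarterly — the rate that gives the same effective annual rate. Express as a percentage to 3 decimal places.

EAR = (1 + 0.1519/12)^12 − 1 = 0.162935.
Solve (1 + r/4)^4 = 1.162935: r/4 = 1.162935^(1/4) − 1 = 0.038458, so r = 0.153831 = 15.383%.

15.383%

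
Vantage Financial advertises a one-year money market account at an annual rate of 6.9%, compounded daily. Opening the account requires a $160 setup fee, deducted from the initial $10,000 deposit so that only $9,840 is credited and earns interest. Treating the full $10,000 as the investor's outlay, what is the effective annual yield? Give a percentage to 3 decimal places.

Value after one year: 9,840 × (1 + 0.069/365)^365 = 9,840 × 1.071429 = $10,542.86.
Effective yield on the $10,000 outlay: 10,542.86 / 10,000 − 1 = 0.054286 = 5.429%.

5.429%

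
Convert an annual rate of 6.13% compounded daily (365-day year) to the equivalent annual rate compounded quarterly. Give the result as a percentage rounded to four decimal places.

EAR = (1 + 0.0613/365)^365 − 1 = 0.063212.
Solve (1 + r/4)^4 = 1.063212: r/4 = 1.063212^(1/4) − 1 = 0.015442, so r = 0.061767 = 6.1767%.

6.1767%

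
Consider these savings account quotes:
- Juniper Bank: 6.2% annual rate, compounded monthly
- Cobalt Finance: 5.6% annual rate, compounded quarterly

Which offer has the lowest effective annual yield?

Cobalt Finance

Juniper Bank: (1 + 0.062/12)^12 − 1 = 6.379%
Cobalt Finance: (1 + 0.056/4)^4 − 1 = 5.719%
The lowest effective annual rate is Cobalt Finance at 5.719%.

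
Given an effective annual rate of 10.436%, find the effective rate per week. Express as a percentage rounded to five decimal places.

The per-week rate i satisfies (1 + i)^52 = 1 + 0.10436.
i = 1.10436^(1/52) − 1 = 0.0019108 = 0.19108%.

0.19108%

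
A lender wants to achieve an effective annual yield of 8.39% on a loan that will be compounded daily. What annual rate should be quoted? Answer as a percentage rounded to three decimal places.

(1 + r/365)^365 − 1 = 0.0839, so 1 + r/365 = 1.0839^(1/365).
r/365 = 0.000221, so r = 0.080575 = 8.057%.

8.057%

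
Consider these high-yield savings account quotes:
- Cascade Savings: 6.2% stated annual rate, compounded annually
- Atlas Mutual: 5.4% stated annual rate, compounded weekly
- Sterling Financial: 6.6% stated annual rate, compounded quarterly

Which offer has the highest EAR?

Cascade Savings: compounded annually, EAR = 6.200%
Atlas Mutual: (1 + 0.054/52)^52 − 1 = 5.546%
Sterling Financial: (1 + 0.066/4)^4 − 1 = 6.765%
The highest effective annual rate is Sterling Financial at 6.765%.

Sterling Financial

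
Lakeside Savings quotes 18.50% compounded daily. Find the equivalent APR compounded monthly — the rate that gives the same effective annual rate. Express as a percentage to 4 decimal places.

EAR = (1 + 0.1850/365)^365 − 1 = 0.203162.
Solve (1 + r/12)^12 = 1.203162: r/12 = 1.203162^(1/12) − 1 = 0.015532, so r = 0.186386 = 18.6386%.

18.6386%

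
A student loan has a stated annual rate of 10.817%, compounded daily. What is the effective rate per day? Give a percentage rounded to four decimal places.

With a nominal annual rate compounded daily, the periodic rate is the nominal rate divided by 365.
i = 0.10817 / 365 = 0.0002964 = 0.0296%.

0.0296%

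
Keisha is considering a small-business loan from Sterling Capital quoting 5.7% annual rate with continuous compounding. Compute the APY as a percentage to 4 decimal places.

5.8656%

With continuous compounding, EAR = e^0.057 − 1.
e^0.057 = 1.058656, so EAR = 0.058656 = 5.8656%.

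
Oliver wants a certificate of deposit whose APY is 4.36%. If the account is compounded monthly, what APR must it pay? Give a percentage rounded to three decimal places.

(1 + r/12)^12 − 1 = 0.0436, so 1 + r/12 = 1.0436^(1/12).
r/12 = 0.003563, so r = 0.042752 = 4.275%.

4.275%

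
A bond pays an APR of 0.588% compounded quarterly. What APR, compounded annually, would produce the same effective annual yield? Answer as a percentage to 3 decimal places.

EAR = (1 + 0.00588/4)^4 − 1 = 0.005893.
Compounded annually, the equivalent nominal rate is the EAR itself: 0.589%.

0.589%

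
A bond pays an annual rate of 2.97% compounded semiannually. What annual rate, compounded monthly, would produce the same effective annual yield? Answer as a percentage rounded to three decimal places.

2.952%

EAR = (1 + 0.0297/2)^2 − 1 = 0.029921.
Solve (1 + r/12)^12 = 1.029921: r/12 = 1.029921^(1/12) − 1 = 0.002460, so r = 0.029518 = 2.952%.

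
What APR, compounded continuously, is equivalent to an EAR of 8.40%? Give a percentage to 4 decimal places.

8.0658%

Continuous: nominal r satisfies e^r − 1 = 0.0840.
r = ln(1 + 0.0840) = ln(1.0840) = 0.080658 = 8.0658%.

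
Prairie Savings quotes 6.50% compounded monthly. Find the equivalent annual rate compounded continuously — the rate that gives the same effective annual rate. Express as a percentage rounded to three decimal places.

6.482%

EAR = (1 + 0.0650/12)^12 − 1 = 0.066972.
Equivalent continuous rate: r = ln(1 + 0.066972) = 0.064825 = 6.482%.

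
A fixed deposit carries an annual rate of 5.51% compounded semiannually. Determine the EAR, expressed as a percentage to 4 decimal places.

5.5859%

EAR = (1 + 0.0551/2)^2 − 1.
= (1 + 0.027550)^2 − 1 = 1.055859 − 1 = 5.5859%.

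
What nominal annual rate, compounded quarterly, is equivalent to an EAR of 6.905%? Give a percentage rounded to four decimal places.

(1 + r/4)^4 − 1 = 0.06905, so 1 + r/4 = 1.06905^(1/4).
r/4 = 0.016833, so r = 0.067331 = 6.7331%.

6.7331%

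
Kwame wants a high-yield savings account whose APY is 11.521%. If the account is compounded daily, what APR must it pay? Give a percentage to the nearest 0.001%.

(1 + r/365)^365 − 1 = 0.11521, so 1 + r/365 = 1.11521^(1/365).
r/365 = 0.000299, so r = 0.109059 = 10.906%.

10.906%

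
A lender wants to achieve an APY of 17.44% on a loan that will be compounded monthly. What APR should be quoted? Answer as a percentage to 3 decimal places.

16.184%

(1 + r/12)^12 − 1 = 0.1744, so 1 + r/12 = 1.1744^(1/12).
r/12 = 0.013487, so r = 0.161839 = 16.184%.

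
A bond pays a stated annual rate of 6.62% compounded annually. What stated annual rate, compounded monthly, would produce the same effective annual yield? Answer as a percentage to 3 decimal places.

6.427%

Compounded annually, EAR = nominal = 0.066200.
Solve (1 + r/12)^12 = 1.066200: r/12 = 1.066200^(1/12) − 1 = 0.005356, so r = 0.064272 = 6.427%.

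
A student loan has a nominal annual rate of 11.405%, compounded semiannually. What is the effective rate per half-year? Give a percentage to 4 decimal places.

5.7025%

With a nominal annual rate compounded semiannually, the periodic rate is the nominal rate divided by 2.
i = 0.11405 / 2 = 0.0570250 = 5.7025%.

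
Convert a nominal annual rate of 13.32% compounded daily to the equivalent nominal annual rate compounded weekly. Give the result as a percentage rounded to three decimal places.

13.335%

EAR = (1 + 0.1332/365)^365 − 1 = 0.142451.
Solve (1 + r/52)^52 = 1.142451: r/52 = 1.142451^(1/52) − 1 = 0.002564, so r = 0.133346 = 13.335%.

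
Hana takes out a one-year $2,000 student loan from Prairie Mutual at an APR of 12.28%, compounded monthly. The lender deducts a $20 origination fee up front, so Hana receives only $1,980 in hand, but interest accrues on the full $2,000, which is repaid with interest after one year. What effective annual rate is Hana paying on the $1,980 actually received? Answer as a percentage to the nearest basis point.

Amount owed after one year: 2,000 × (1 + 0.1228/12)^12 = 2,000 × 1.129953 = $2,259.91.
Effective rate on net proceeds: 2,259.91 / 1,980 − 1 = 0.141367 = 14.14%.

14.14%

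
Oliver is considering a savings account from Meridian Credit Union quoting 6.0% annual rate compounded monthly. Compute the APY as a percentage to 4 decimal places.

EAR = (1 + 0.060/12)^12 − 1.
= (1 + 0.005000)^12 − 1 = 1.061678 − 1 = 6.1678%.

6.1678%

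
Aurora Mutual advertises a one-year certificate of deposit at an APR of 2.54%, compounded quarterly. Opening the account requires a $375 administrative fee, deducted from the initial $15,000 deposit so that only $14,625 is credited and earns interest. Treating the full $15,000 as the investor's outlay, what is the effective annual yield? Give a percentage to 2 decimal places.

Value after one year: 14,625 × (1 + 0.0254/4)^4 = 14,625 × 1.025643 = $15,000.03.
Effective yield on the $15,000 outlay: 15,000.03 / 15,000 − 1 = 0.000002 = 0.00%.

0.00%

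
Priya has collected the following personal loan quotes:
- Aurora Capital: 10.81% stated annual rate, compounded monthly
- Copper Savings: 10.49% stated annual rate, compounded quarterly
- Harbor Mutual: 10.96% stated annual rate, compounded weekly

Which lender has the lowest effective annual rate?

Aurora Capital: (1 + 0.1081/12)^12 − 1 = 11.362%
Copper Savings: (1 + 0.1049/4)^4 − 1 = 10.910%
Harbor Mutual: (1 + 0.1096/52)^52 − 1 = 11.570%
The lowest effective annual rate is Copper Savings at 10.910%.

Copper Savings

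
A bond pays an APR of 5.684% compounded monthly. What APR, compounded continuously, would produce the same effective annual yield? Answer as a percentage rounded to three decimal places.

EAR = (1 + 0.05684/12)^12 − 1 = 0.058344.
Equivalent continuous rate: r = ln(1 + 0.058344) = 0.056706 = 5.671%.

5.671%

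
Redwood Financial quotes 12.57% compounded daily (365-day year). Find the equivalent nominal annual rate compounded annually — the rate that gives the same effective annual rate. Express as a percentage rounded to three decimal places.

13.392%

EAR = (1 + 0.1257/365)^365 − 1 = 0.133917.
Compounded annually, the equivalent nominal rate is the EAR itself: 13.392%.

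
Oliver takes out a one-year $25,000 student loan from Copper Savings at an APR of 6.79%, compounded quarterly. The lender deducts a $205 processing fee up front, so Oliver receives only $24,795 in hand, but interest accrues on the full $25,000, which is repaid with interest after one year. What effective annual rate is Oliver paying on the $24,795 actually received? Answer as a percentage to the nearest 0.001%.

7.849%

Amount owed after one year: 25,000 × (1 + 0.0679/4)^4 = 25,000 × 1.069649 = $26,741.21.
Effective rate on net proceeds: 26,741.21 / 24,795 − 1 = 0.078492 = 7.849%.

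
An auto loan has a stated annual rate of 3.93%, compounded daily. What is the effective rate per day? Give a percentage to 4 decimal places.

With a nominal annual rate compounded daily, the periodic rate is the nominal rate divided by 365.
i = 0.0393 / 365 = 0.0001077 = 0.0108%.

0.0108%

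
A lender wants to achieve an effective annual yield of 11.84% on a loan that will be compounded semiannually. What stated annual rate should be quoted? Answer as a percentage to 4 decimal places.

11.5089%

(1 + r/2)^2 − 1 = 0.1184, so 1 + r/2 = 1.1184^(1/2).
r/2 = 0.057544, so r = 0.115089 = 11.5089%.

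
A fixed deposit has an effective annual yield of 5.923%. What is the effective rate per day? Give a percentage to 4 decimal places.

The per-day rate i satisfies (1 + i)^365 = 1 + 0.05923.
i = 1.05923^(1/365) − 1 = 0.0001577 = 0.0158%.

0.0158%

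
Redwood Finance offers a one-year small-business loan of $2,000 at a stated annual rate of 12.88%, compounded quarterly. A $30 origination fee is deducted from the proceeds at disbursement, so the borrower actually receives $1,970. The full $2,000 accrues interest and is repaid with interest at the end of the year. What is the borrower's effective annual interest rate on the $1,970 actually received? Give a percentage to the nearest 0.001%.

Amount owed after one year: 2,000 × (1 + 0.1288/4)^4 = 2,000 × 1.135156 = $2,270.31.
Effective rate on net proceeds: 2,270.31 / 1,970 − 1 = 0.152442 = 15.244%.

15.244%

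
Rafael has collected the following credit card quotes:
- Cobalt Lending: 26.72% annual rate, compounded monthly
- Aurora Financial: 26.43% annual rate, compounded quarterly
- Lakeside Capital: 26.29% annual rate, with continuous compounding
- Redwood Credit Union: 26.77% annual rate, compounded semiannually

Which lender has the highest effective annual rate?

Cobalt Lending: (1 + 0.2672/12)^12 − 1 = 30.248%
Aurora Financial: (1 + 0.2643/4)^4 − 1 = 29.167%
Lakeside Capital: e^0.2629 − 1 = 30.070%
Redwood Credit Union: (1 + 0.2677/2)^2 − 1 = 28.562%
The highest effective annual rate is Cobalt Lending at 30.248%.

Cobalt Lending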